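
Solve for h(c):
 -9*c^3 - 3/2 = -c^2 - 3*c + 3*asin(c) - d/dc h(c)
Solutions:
 h(c) = C1 + 9*c^4/4 - c^3/3 - 3*c^2/2 + 3*c*asin(c) + 3*c/2 + 3*sqrt(1 - c^2)


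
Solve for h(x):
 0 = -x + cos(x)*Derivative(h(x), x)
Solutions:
 h(x) = C1 + Integral(x/cos(x), x)


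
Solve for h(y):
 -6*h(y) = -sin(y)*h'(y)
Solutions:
 h(y) = C1*(cos(y)^3 - 3*cos(y)^2 + 3*cos(y) - 1)/(cos(y)^3 + 3*cos(y)^2 + 3*cos(y) + 1)


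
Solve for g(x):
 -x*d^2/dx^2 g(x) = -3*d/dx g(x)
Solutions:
 g(x) = C1 + C2*x^4


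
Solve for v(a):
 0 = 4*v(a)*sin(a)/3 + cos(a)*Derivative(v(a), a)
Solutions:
 v(a) = C1*cos(a)^(4/3)


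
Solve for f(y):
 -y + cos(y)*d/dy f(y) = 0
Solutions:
 f(y) = C1 + Integral(y/cos(y), y)


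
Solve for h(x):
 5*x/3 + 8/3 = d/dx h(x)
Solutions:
 h(x) = C1 + 5*x^2/6 + 8*x/3


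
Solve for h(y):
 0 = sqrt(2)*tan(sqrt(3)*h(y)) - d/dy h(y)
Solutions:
 h(y) = sqrt(3)*(pi - asin(C1*exp(sqrt(6)*y)))/3
 h(y) = sqrt(3)*asin(C1*exp(sqrt(6)*y))/3


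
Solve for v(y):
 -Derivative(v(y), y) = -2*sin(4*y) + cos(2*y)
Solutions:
 v(y) = C1 - sin(2*y)/2 - cos(4*y)/2


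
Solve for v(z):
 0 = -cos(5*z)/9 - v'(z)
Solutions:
 v(z) = C1 - sin(5*z)/45


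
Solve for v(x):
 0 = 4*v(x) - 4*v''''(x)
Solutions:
 v(x) = C1*exp(-x) + C2*exp(x) + C3*sin(x) + C4*cos(x)


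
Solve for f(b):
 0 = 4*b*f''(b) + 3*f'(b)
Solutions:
 f(b) = C1 + C2*b^(1/4)


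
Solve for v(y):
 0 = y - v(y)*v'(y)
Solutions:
 v(y) = -sqrt(C1 + y^2)
 v(y) = sqrt(C1 + y^2)


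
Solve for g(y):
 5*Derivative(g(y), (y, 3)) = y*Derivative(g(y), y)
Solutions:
 g(y) = C1 + Integral(C2*airyai(5^(2/3)*y/5) + C3*airybi(5^(2/3)*y/5), y)


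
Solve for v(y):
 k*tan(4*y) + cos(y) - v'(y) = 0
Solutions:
 v(y) = C1 - k*log(cos(4*y))/4 + sin(y)


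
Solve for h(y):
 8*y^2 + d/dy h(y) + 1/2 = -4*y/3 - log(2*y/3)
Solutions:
 h(y) = C1 - 8*y^3/3 - 2*y^2/3 - y*log(y) + y*log(3/2) + y/2


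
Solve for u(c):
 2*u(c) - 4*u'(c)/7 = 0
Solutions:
 u(c) = C1*exp(7*c/2)


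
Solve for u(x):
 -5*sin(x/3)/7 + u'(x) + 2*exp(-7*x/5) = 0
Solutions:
 u(x) = C1 - 15*cos(x/3)/7 + 10*exp(-7*x/5)/7


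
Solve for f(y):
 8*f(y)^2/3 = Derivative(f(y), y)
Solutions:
 f(y) = -3/(C1 + 8*y)


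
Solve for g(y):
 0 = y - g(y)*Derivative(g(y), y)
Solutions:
 g(y) = -sqrt(C1 + y^2)
 g(y) = sqrt(C1 + y^2)


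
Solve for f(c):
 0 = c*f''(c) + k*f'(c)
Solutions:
 f(c) = C1 + c^(1 - re(k))*(C2*sin(log(c)*Abs(im(k))) + C3*cos(log(c)*im(k)))


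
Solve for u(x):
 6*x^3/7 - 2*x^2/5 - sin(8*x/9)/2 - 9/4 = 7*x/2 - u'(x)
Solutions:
 u(x) = C1 - 3*x^4/14 + 2*x^3/15 + 7*x^2/4 + 9*x/4 - 9*cos(8*x/9)/16


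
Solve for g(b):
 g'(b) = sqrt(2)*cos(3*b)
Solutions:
 g(b) = C1 + sqrt(2)*sin(3*b)/3


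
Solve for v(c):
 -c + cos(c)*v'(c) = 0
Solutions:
 v(c) = C1 + Integral(c/cos(c), c)


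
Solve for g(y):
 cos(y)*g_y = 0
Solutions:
 g(y) = C1


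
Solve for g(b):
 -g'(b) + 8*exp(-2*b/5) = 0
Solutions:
 g(b) = C1 - 20*exp(-2*b/5)


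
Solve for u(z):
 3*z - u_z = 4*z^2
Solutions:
 u(z) = C1 - 4*z^3/3 + 3*z^2/2


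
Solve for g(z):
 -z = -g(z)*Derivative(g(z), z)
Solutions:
 g(z) = -sqrt(C1 + z^2)
 g(z) = sqrt(C1 + z^2)


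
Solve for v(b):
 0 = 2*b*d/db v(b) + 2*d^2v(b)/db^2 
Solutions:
 v(b) = C1 + C2*erf(sqrt(2)*b/2)


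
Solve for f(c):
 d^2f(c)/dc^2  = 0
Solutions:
 f(c) = C1 + C2*c


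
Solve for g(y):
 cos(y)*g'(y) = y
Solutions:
 g(y) = C1 + Integral(y/cos(y), y)


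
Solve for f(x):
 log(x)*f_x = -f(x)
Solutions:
 f(x) = C1*exp(-li(x))


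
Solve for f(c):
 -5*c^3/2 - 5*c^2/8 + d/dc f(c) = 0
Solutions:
 f(c) = C1 + 5*c^4/8 + 5*c^3/24


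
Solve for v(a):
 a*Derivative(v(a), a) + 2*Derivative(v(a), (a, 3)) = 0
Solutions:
 v(a) = C1 + Integral(C2*airyai(-2^(2/3)*a/2) + C3*airybi(-2^(2/3)*a/2), a)


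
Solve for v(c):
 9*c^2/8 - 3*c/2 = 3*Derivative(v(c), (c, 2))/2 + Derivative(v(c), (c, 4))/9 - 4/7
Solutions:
 v(c) = C1 + C2*c + C3*sin(3*sqrt(6)*c/2) + C4*cos(3*sqrt(6)*c/2) + c^4/16 - c^3/6 + 17*c^2/126


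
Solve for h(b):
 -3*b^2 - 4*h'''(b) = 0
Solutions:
 h(b) = C1 + C2*b + C3*b^2 - b^5/80


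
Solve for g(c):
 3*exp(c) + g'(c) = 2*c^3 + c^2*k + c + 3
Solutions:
 g(c) = C1 + c^4/2 + c^3*k/3 + c^2/2 + 3*c - 3*exp(c)


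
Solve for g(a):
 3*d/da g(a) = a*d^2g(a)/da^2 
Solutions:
 g(a) = C1 + C2*a^4


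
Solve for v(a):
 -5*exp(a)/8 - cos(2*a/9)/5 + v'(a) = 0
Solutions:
 v(a) = C1 + 5*exp(a)/8 + 9*sin(2*a/9)/10


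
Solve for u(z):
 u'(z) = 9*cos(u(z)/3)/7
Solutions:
 -9*z/7 - 3*log(sin(u(z)/3) - 1)/2 + 3*log(sin(u(z)/3) + 1)/2 = C1


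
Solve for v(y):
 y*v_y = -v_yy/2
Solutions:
 v(y) = C1 + C2*erf(y)


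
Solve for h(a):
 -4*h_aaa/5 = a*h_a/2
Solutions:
 h(a) = C1 + Integral(C2*airyai(-5^(1/3)*a/2) + C3*airybi(-5^(1/3)*a/2), a)


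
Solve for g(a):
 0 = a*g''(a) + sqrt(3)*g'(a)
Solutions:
 g(a) = C1 + C2*a^(1 - sqrt(3))


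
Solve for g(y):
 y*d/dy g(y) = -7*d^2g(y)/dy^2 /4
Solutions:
 g(y) = C1 + C2*erf(sqrt(14)*y/7)


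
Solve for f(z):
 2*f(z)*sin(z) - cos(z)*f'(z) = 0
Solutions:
 f(z) = C1/cos(z)^2


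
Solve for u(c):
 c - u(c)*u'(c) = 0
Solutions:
 u(c) = -sqrt(C1 + c^2)
 u(c) = sqrt(C1 + c^2)


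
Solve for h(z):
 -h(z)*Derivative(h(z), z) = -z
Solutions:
 h(z) = -sqrt(C1 + z^2)
 h(z) = sqrt(C1 + z^2)


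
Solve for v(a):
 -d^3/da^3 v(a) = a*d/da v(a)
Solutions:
 v(a) = C1 + Integral(C2*airyai(-a) + C3*airybi(-a), a)


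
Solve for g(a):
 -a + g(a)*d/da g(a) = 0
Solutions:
 g(a) = -sqrt(C1 + a^2)
 g(a) = sqrt(C1 + a^2)


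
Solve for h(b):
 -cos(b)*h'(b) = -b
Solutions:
 h(b) = C1 + Integral(b/cos(b), b)


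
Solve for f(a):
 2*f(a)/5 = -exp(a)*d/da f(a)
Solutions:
 f(a) = C1*exp(2*exp(-a)/5)


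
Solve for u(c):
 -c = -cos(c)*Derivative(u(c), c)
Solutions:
 u(c) = C1 + Integral(c/cos(c), c)


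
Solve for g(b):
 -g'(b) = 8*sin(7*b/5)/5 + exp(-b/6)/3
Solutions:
 g(b) = C1 + 8*cos(7*b/5)/7 + 2*exp(-b/6)


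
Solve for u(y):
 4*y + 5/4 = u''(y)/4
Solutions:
 u(y) = C1 + C2*y + 8*y^3/3 + 5*y^2/2


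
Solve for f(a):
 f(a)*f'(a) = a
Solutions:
 f(a) = -sqrt(C1 + a^2)
 f(a) = sqrt(C1 + a^2)


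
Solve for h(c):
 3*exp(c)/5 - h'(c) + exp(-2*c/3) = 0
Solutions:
 h(c) = C1 + 3*exp(c)/5 - 3*exp(-2*c/3)/2


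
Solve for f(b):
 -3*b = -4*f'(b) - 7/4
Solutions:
 f(b) = C1 + 3*b^2/8 - 7*b/16


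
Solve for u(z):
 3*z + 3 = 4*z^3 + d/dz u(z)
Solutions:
 u(z) = C1 - z^4 + 3*z^2/2 + 3*z


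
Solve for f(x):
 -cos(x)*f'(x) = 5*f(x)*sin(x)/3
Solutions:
 f(x) = C1*cos(x)^(5/3)


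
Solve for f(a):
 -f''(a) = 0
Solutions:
 f(a) = C1 + C2*a


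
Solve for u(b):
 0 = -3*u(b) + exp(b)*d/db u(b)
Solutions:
 u(b) = C1*exp(-3*exp(-b))


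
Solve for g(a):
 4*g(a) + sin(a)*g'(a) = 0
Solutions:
 g(a) = C1*(cos(a)^2 + 2*cos(a) + 1)/(cos(a)^2 - 2*cos(a) + 1)


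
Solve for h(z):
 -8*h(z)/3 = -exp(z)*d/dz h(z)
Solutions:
 h(z) = C1*exp(-8*exp(-z)/3)


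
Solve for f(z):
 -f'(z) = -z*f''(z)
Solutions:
 f(z) = C1 + C2*z^2


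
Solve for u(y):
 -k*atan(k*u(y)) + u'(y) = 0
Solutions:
 Integral(1/atan(_y*k), (_y, u(y))) = C1 + k*y


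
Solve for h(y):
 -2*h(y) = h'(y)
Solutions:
 h(y) = C1*exp(-2*y)


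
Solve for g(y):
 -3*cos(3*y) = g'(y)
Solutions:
 g(y) = C1 - sin(3*y)


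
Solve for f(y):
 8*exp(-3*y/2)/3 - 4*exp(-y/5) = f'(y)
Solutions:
 f(y) = C1 - 16*exp(-3*y/2)/9 + 20*exp(-y/5)


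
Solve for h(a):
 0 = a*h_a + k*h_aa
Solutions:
 h(a) = C1 + C2*sqrt(k)*erf(sqrt(2)*a*sqrt(1/k)/2)


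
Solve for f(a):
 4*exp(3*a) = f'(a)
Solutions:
 f(a) = C1 + 4*exp(3*a)/3


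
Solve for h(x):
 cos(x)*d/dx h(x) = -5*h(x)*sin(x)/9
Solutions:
 h(x) = C1*cos(x)^(5/9)


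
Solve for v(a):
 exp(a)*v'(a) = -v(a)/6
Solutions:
 v(a) = C1*exp(exp(-a)/6)


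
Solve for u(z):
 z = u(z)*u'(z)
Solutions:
 u(z) = -sqrt(C1 + z^2)
 u(z) = sqrt(C1 + z^2)


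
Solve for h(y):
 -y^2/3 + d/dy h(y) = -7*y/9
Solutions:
 h(y) = C1 + y^3/9 - 7*y^2/18


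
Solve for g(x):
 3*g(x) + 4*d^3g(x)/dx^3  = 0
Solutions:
 g(x) = C3*exp(-6^(1/3)*x/2) + (C1*sin(2^(1/3)*3^(5/6)*x/4) + C2*cos(2^(1/3)*3^(5/6)*x/4))*exp(6^(1/3)*x/4)


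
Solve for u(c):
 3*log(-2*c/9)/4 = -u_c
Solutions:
 u(c) = C1 - 3*c*log(-c)/4 + 3*c*(-log(2) + 1 + 2*log(3))/4


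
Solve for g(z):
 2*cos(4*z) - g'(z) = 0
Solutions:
 g(z) = C1 + sin(4*z)/2


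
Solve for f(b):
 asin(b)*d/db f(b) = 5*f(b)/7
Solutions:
 f(b) = C1*exp(5*Integral(1/asin(b), b)/7)


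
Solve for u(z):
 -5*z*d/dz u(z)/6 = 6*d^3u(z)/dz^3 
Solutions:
 u(z) = C1 + Integral(C2*airyai(-30^(1/3)*z/6) + C3*airybi(-30^(1/3)*z/6), z)


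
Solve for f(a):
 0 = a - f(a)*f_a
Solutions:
 f(a) = -sqrt(C1 + a^2)
 f(a) = sqrt(C1 + a^2)


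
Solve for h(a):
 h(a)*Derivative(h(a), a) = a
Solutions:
 h(a) = -sqrt(C1 + a^2)
 h(a) = sqrt(C1 + a^2)


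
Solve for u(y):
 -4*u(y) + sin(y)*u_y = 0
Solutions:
 u(y) = C1*(cos(y)^2 - 2*cos(y) + 1)/(cos(y)^2 + 2*cos(y) + 1)


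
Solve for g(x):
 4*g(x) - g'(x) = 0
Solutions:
 g(x) = C1*exp(4*x)


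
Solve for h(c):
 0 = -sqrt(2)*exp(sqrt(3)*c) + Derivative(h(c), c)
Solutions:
 h(c) = C1 + sqrt(6)*exp(sqrt(3)*c)/3


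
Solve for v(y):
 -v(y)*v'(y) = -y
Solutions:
 v(y) = -sqrt(C1 + y^2)
 v(y) = sqrt(C1 + y^2)


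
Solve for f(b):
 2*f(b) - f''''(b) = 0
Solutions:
 f(b) = C1*exp(-2^(1/4)*b) + C2*exp(2^(1/4)*b) + C3*sin(2^(1/4)*b) + C4*cos(2^(1/4)*b)


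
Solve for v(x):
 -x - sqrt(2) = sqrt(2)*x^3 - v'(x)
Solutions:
 v(x) = C1 + sqrt(2)*x^4/4 + x^2/2 + sqrt(2)*x


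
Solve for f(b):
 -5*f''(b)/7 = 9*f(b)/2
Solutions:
 f(b) = C1*sin(3*sqrt(70)*b/10) + C2*cos(3*sqrt(70)*b/10)


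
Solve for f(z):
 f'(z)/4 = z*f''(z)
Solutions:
 f(z) = C1 + C2*z^(5/4)


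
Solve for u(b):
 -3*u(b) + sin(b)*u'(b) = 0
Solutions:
 u(b) = C1*(cos(b) - 1)^(3/2)/(cos(b) + 1)^(3/2)


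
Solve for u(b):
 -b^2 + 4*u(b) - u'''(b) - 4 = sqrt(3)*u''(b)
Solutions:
 u(b) = C1*exp(-b*((-sqrt(3)/9 + sqrt(-3 + (-18 + sqrt(3))^2)/9 + 2)^(-1/3) + 2*sqrt(3) + 3*(-sqrt(3)/9 + sqrt(-3 + (-18 + sqrt(3))^2)/9 + 2)^(1/3))/6)*sin(sqrt(3)*b*(-3*(-sqrt(3)/9 + sqrt(3)*sqrt(-4 + 27*(-4 + 2*sqrt(3)/9)^2)/18 + 2)^(1/3) + (-sqrt(3)/9 + sqrt(3)*sqrt(-4 + 27*(-4 + 2*sqrt(3)/9)^2)/18 + 2)^(-1/3))/6) + C2*exp(-b*((-sqrt(3)/9 + sqrt(-3 + (-18 + sqrt(3))^2)/9 + 2)^(-1/3) + 2*sqrt(3) + 3*(-sqrt(3)/9 + sqrt(-3 + (-18 + sqrt(3))^2)/9 + 2)^(1/3))/6)*cos(sqrt(3)*b*(-3*(-sqrt(3)/9 + sqrt(3)*sqrt(-4 + 27*(-4 + 2*sqrt(3)/9)^2)/18 + 2)^(1/3) + (-sqrt(3)/9 + sqrt(3)*sqrt(-4 + 27*(-4 + 2*sqrt(3)/9)^2)/18 + 2)^(-1/3))/6) + C3*exp(b*(-sqrt(3)/3 + 1/(3*(-sqrt(3)/9 + sqrt(-3 + (-18 + sqrt(3))^2)/9 + 2)^(1/3)) + (-sqrt(3)/9 + sqrt(-3 + (-18 + sqrt(3))^2)/9 + 2)^(1/3))) + b^2/4 + sqrt(3)/8 + 1


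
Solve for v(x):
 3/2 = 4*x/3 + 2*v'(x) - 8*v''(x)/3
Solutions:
 v(x) = C1 + C2*exp(3*x/4) - x^2/3 - 5*x/36


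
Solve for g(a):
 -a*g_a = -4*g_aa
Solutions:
 g(a) = C1 + C2*erfi(sqrt(2)*a/4)


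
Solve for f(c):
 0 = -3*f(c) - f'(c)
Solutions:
 f(c) = C1*exp(-3*c)


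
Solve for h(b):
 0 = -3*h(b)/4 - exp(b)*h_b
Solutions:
 h(b) = C1*exp(3*exp(-b)/4)


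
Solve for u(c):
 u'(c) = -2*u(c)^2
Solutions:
 u(c) = 1/(C1 + 2*c)


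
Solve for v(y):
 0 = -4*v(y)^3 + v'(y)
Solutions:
 v(y) = -sqrt(2)*sqrt(-1/(C1 + 4*y))/2
 v(y) = sqrt(2)*sqrt(-1/(C1 + 4*y))/2


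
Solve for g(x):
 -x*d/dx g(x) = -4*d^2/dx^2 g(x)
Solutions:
 g(x) = C1 + C2*erfi(sqrt(2)*x/4)


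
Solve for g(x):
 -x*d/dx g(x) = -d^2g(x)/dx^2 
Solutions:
 g(x) = C1 + C2*erfi(sqrt(2)*x/2)


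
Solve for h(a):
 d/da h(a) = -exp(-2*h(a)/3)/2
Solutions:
 h(a) = 3*log(-sqrt(C1 - a)) - 3*log(3)/2
 h(a) = 3*log(C1 - a/3)/2


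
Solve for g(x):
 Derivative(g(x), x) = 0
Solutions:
 g(x) = C1


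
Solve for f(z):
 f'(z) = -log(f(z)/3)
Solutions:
 -Integral(1/(-log(_y) + log(3)), (_y, f(z))) = C1 - z


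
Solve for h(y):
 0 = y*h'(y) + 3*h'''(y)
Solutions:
 h(y) = C1 + Integral(C2*airyai(-3^(2/3)*y/3) + C3*airybi(-3^(2/3)*y/3), y)


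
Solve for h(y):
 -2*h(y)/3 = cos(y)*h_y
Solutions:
 h(y) = C1*(sin(y) - 1)^(1/3)/(sin(y) + 1)^(1/3)


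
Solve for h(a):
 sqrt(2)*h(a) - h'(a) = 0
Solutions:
 h(a) = C1*exp(sqrt(2)*a)


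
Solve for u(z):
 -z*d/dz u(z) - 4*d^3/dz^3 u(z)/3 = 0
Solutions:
 u(z) = C1 + Integral(C2*airyai(-6^(1/3)*z/2) + C3*airybi(-6^(1/3)*z/2), z)


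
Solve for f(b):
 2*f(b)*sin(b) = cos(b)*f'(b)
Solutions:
 f(b) = C1/cos(b)^2


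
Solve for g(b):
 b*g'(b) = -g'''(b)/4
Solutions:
 g(b) = C1 + Integral(C2*airyai(-2^(2/3)*b) + C3*airybi(-2^(2/3)*b), b)


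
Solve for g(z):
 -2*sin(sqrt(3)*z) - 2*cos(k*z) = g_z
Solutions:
 g(z) = C1 + 2*sqrt(3)*cos(sqrt(3)*z)/3 - 2*sin(k*z)/k


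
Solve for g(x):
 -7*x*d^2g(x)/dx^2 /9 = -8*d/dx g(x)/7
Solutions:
 g(x) = C1 + C2*x^(121/49)


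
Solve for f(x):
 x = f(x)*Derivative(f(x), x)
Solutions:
 f(x) = -sqrt(C1 + x^2)
 f(x) = sqrt(C1 + x^2)


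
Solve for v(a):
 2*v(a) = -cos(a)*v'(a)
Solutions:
 v(a) = C1*(sin(a) - 1)/(sin(a) + 1)


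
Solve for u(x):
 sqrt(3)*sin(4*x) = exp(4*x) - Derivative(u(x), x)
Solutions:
 u(x) = C1 + exp(4*x)/4 + sqrt(3)*cos(4*x)/4


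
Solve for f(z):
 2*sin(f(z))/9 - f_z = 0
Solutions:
 -2*z/9 + log(cos(f(z)) - 1)/2 - log(cos(f(z)) + 1)/2 = C1


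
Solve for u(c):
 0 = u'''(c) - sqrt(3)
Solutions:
 u(c) = C1 + C2*c + C3*c^2 + sqrt(3)*c^3/6


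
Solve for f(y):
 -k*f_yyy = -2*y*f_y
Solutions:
 f(y) = C1 + Integral(C2*airyai(2^(1/3)*y*(1/k)^(1/3)) + C3*airybi(2^(1/3)*y*(1/k)^(1/3)), y)


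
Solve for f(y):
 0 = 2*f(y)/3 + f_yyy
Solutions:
 f(y) = C3*exp(-2^(1/3)*3^(2/3)*y/3) + (C1*sin(2^(1/3)*3^(1/6)*y/2) + C2*cos(2^(1/3)*3^(1/6)*y/2))*exp(2^(1/3)*3^(2/3)*y/6)


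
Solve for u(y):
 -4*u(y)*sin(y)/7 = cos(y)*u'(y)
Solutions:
 u(y) = C1*cos(y)^(4/7)


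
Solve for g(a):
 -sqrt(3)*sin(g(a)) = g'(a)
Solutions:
 g(a) = -acos((-C1 - exp(2*sqrt(3)*a))/(C1 - exp(2*sqrt(3)*a))) + 2*pi
 g(a) = acos((-C1 - exp(2*sqrt(3)*a))/(C1 - exp(2*sqrt(3)*a)))


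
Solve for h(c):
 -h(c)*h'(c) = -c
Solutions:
 h(c) = -sqrt(C1 + c^2)
 h(c) = sqrt(C1 + c^2)


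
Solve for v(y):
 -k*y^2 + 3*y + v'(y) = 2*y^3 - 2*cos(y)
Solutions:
 v(y) = C1 + k*y^3/3 + y^4/2 - 3*y^2/2 - 2*sin(y)


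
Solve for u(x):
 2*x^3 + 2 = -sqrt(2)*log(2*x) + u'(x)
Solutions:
 u(x) = C1 + x^4/2 + sqrt(2)*x*log(x) - sqrt(2)*x + sqrt(2)*x*log(2) + 2*x


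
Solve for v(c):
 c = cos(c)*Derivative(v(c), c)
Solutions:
 v(c) = C1 + Integral(c/cos(c), c)


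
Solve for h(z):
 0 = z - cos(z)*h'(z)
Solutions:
 h(z) = C1 + Integral(z/cos(z), z)


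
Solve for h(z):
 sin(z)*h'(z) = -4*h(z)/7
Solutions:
 h(z) = C1*(cos(z) + 1)^(2/7)/(cos(z) - 1)^(2/7)


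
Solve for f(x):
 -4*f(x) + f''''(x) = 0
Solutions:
 f(x) = C1*exp(-sqrt(2)*x) + C2*exp(sqrt(2)*x) + C3*sin(sqrt(2)*x) + C4*cos(sqrt(2)*x)


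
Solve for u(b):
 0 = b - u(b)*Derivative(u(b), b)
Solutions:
 u(b) = -sqrt(C1 + b^2)
 u(b) = sqrt(C1 + b^2)


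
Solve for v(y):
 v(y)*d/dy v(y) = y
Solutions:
 v(y) = -sqrt(C1 + y^2)
 v(y) = sqrt(C1 + y^2)


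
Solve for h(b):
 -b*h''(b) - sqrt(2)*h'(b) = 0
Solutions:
 h(b) = C1 + C2*b^(1 - sqrt(2))


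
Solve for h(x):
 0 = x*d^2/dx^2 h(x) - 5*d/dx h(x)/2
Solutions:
 h(x) = C1 + C2*x^(7/2)


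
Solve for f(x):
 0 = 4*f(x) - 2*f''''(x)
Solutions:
 f(x) = C1*exp(-2^(1/4)*x) + C2*exp(2^(1/4)*x) + C3*sin(2^(1/4)*x) + C4*cos(2^(1/4)*x)


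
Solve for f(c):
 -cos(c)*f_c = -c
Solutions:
 f(c) = C1 + Integral(c/cos(c), c)


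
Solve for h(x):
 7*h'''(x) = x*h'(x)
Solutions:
 h(x) = C1 + Integral(C2*airyai(7^(2/3)*x/7) + C3*airybi(7^(2/3)*x/7), x)


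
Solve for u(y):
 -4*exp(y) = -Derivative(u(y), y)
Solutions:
 u(y) = C1 + 4*exp(y)


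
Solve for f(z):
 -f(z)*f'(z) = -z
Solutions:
 f(z) = -sqrt(C1 + z^2)
 f(z) = sqrt(C1 + z^2)


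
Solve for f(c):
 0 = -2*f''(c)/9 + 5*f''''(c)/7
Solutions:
 f(c) = C1 + C2*c + C3*exp(-sqrt(70)*c/15) + C4*exp(sqrt(70)*c/15)


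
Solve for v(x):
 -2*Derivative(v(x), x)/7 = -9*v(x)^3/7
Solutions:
 v(x) = -sqrt(-1/(C1 + 9*x))
 v(x) = sqrt(-1/(C1 + 9*x))


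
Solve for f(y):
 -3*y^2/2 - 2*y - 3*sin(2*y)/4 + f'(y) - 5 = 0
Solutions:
 f(y) = C1 + y^3/2 + y^2 + 5*y - 3*cos(2*y)/8


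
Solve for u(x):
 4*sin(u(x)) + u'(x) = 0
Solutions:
 u(x) = -acos((-C1 - exp(8*x))/(C1 - exp(8*x))) + 2*pi
 u(x) = acos((-C1 - exp(8*x))/(C1 - exp(8*x)))


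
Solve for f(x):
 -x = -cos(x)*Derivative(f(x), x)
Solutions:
 f(x) = C1 + Integral(x/cos(x), x)


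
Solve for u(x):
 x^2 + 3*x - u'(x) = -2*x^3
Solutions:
 u(x) = C1 + x^4/2 + x^3/3 + 3*x^2/2


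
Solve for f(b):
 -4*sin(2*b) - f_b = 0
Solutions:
 f(b) = C1 + 2*cos(2*b)


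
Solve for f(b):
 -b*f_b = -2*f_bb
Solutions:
 f(b) = C1 + C2*erfi(b/2)


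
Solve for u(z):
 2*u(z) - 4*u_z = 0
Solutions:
 u(z) = C1*exp(z/2)


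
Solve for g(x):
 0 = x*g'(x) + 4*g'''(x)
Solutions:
 g(x) = C1 + Integral(C2*airyai(-2^(1/3)*x/2) + C3*airybi(-2^(1/3)*x/2), x)


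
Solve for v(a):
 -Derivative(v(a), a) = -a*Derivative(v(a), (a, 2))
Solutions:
 v(a) = C1 + C2*a^2


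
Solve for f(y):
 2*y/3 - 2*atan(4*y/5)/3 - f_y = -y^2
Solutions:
 f(y) = C1 + y^3/3 + y^2/3 - 2*y*atan(4*y/5)/3 + 5*log(16*y^2 + 25)/12


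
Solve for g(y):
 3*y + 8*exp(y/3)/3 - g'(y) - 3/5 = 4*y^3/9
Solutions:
 g(y) = C1 - y^4/9 + 3*y^2/2 - 3*y/5 + 8*exp(y/3)


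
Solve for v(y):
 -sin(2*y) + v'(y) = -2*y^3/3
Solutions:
 v(y) = C1 - y^4/6 - cos(2*y)/2


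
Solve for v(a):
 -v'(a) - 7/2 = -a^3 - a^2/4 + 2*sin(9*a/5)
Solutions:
 v(a) = C1 + a^4/4 + a^3/12 - 7*a/2 + 10*cos(9*a/5)/9


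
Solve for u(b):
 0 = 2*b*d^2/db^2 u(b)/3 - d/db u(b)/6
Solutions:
 u(b) = C1 + C2*b^(5/4)


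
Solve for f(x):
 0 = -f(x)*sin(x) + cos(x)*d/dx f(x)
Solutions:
 f(x) = C1/cos(x)


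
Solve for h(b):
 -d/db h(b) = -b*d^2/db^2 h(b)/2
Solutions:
 h(b) = C1 + C2*b^3


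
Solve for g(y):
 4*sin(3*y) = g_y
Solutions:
 g(y) = C1 - 4*cos(3*y)/3


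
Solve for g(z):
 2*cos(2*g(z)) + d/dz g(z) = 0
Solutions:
 g(z) = -asin((C1 + exp(8*z))/(C1 - exp(8*z)))/2 + pi/2
 g(z) = asin((C1 + exp(8*z))/(C1 - exp(8*z)))/2


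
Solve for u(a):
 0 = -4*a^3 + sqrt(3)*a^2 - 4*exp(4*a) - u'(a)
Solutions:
 u(a) = C1 - a^4 + sqrt(3)*a^3/3 - exp(4*a)


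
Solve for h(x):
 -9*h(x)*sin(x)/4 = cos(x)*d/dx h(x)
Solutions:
 h(x) = C1*cos(x)^(9/4)


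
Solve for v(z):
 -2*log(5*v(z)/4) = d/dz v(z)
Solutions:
 -Integral(1/(-log(_y) - log(5) + 2*log(2)), (_y, v(z)))/2 = C1 - z


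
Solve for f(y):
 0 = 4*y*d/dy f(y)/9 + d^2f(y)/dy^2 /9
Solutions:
 f(y) = C1 + C2*erf(sqrt(2)*y)


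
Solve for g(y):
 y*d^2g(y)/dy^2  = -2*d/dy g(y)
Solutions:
 g(y) = C1 + C2/y


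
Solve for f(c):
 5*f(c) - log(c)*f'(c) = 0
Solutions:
 f(c) = C1*exp(5*li(c))


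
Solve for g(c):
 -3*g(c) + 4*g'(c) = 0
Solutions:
 g(c) = C1*exp(3*c/4)


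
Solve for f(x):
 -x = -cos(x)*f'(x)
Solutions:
 f(x) = C1 + Integral(x/cos(x), x)


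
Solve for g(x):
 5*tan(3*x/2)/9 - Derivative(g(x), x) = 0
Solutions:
 g(x) = C1 - 10*log(cos(3*x/2))/27


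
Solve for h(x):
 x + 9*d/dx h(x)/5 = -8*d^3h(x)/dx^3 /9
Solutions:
 h(x) = C1 + C2*sin(9*sqrt(10)*x/20) + C3*cos(9*sqrt(10)*x/20) - 5*x^2/18


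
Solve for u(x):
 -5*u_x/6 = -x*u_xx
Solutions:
 u(x) = C1 + C2*x^(11/6)


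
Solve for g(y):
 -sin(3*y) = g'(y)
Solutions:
 g(y) = C1 + cos(3*y)/3


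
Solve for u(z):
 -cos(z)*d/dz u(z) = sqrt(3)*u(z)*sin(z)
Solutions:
 u(z) = C1*cos(z)^(sqrt(3))


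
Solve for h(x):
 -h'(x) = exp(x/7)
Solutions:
 h(x) = C1 - 7*exp(x/7)


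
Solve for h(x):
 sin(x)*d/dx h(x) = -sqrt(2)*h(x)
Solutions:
 h(x) = C1*(cos(x) + 1)^(sqrt(2)/2)/(cos(x) - 1)^(sqrt(2)/2)


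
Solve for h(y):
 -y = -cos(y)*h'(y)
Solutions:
 h(y) = C1 + Integral(y/cos(y), y)


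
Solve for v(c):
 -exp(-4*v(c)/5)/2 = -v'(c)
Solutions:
 v(c) = 5*log(-I*(C1 + 2*c/5)^(1/4))
 v(c) = 5*log(I*(C1 + 2*c/5)^(1/4))
 v(c) = 5*log(-(C1 + 2*c/5)^(1/4))
 v(c) = 5*log(C1 + 2*c/5)/4


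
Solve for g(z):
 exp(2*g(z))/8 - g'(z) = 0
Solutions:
 g(z) = log(-1/(C1 + z))/2 + log(2)
 g(z) = log(-sqrt(-1/(C1 + z))) + log(2)


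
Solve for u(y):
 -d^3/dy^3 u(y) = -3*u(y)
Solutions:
 u(y) = C3*exp(3^(1/3)*y) + (C1*sin(3^(5/6)*y/2) + C2*cos(3^(5/6)*y/2))*exp(-3^(1/3)*y/2)


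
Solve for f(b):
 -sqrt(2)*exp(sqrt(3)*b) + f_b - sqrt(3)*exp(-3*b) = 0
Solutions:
 f(b) = C1 + sqrt(6)*exp(sqrt(3)*b)/3 - sqrt(3)*exp(-3*b)/3


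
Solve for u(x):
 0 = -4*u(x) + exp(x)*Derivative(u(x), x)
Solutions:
 u(x) = C1*exp(-4*exp(-x))


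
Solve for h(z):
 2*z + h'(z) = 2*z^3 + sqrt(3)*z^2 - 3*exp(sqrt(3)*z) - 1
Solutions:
 h(z) = C1 + z^4/2 + sqrt(3)*z^3/3 - z^2 - z - sqrt(3)*exp(sqrt(3)*z)


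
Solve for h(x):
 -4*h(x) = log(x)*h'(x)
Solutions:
 h(x) = C1*exp(-4*li(x))


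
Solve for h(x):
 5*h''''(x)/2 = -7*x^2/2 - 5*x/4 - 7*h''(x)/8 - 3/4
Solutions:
 h(x) = C1 + C2*x + C3*sin(sqrt(35)*x/10) + C4*cos(sqrt(35)*x/10) - x^4/3 - 5*x^3/21 + 11*x^2


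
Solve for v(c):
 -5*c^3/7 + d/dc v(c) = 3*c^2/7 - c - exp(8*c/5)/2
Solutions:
 v(c) = C1 + 5*c^4/28 + c^3/7 - c^2/2 - 5*exp(8*c/5)/16


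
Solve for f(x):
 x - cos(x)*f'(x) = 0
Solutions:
 f(x) = C1 + Integral(x/cos(x), x)


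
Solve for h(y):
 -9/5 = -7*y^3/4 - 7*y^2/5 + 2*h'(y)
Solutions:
 h(y) = C1 + 7*y^4/32 + 7*y^3/30 - 9*y/10


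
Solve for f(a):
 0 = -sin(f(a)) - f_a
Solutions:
 f(a) = -acos((-C1 - exp(2*a))/(C1 - exp(2*a))) + 2*pi
 f(a) = acos((-C1 - exp(2*a))/(C1 - exp(2*a)))


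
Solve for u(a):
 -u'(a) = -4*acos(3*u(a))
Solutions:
 Integral(1/acos(3*_y), (_y, u(a))) = C1 + 4*a


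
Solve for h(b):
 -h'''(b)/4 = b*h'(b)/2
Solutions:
 h(b) = C1 + Integral(C2*airyai(-2^(1/3)*b) + C3*airybi(-2^(1/3)*b), b)


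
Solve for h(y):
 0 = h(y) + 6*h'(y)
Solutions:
 h(y) = C1*exp(-y/6)


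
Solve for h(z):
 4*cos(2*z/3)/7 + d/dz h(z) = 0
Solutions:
 h(z) = C1 - 6*sin(2*z/3)/7


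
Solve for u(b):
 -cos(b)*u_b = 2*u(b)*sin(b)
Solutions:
 u(b) = C1*cos(b)^2


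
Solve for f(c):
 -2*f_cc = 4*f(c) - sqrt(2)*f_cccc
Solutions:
 f(c) = C1*exp(-2^(3/4)*c*sqrt(1 + sqrt(1 + 4*sqrt(2)))/2) + C2*exp(2^(3/4)*c*sqrt(1 + sqrt(1 + 4*sqrt(2)))/2) + C3*sin(2^(3/4)*c*sqrt(-1 + sqrt(1 + 4*sqrt(2)))/2) + C4*cosh(2^(3/4)*c*sqrt(1 - sqrt(1 + 4*sqrt(2)))/2)


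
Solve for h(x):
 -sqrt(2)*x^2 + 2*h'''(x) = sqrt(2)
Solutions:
 h(x) = C1 + C2*x + C3*x^2 + sqrt(2)*x^5/120 + sqrt(2)*x^3/12


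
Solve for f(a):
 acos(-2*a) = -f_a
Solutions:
 f(a) = C1 - a*acos(-2*a) - sqrt(1 - 4*a^2)/2


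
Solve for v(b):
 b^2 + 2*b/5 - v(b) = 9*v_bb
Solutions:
 v(b) = C1*sin(b/3) + C2*cos(b/3) + b^2 + 2*b/5 - 18


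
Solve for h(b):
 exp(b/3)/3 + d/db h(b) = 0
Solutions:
 h(b) = C1 - exp(b)^(1/3)


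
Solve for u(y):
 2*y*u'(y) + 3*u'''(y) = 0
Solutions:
 u(y) = C1 + Integral(C2*airyai(-2^(1/3)*3^(2/3)*y/3) + C3*airybi(-2^(1/3)*3^(2/3)*y/3), y)


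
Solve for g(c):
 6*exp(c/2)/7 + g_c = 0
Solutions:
 g(c) = C1 - 12*exp(c/2)/7


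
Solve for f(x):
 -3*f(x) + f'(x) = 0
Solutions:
 f(x) = C1*exp(3*x)


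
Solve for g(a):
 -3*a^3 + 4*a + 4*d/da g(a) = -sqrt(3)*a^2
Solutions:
 g(a) = C1 + 3*a^4/16 - sqrt(3)*a^3/12 - a^2/2


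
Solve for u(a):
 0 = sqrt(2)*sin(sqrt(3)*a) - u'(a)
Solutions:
 u(a) = C1 - sqrt(6)*cos(sqrt(3)*a)/3


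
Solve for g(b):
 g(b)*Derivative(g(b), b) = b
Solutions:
 g(b) = -sqrt(C1 + b^2)
 g(b) = sqrt(C1 + b^2)


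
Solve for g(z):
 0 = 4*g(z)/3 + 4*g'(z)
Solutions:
 g(z) = C1*exp(-z/3)


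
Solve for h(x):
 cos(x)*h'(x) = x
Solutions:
 h(x) = C1 + Integral(x/cos(x), x)


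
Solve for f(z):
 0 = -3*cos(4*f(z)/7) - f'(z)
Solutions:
 3*z - 7*log(sin(4*f(z)/7) - 1)/8 + 7*log(sin(4*f(z)/7) + 1)/8 = C1


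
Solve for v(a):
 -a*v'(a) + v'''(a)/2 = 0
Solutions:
 v(a) = C1 + Integral(C2*airyai(2^(1/3)*a) + C3*airybi(2^(1/3)*a), a)


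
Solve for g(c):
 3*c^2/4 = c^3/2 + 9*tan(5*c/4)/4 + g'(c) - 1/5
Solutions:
 g(c) = C1 - c^4/8 + c^3/4 + c/5 + 9*log(cos(5*c/4))/5


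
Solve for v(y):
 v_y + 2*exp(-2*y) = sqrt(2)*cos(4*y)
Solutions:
 v(y) = C1 + sqrt(2)*sin(4*y)/4 + exp(-2*y)


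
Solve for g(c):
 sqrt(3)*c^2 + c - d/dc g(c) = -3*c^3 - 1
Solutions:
 g(c) = C1 + 3*c^4/4 + sqrt(3)*c^3/3 + c^2/2 + c


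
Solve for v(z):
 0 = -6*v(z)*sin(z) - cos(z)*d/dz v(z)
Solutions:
 v(z) = C1*cos(z)^6


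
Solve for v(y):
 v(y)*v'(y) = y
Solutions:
 v(y) = -sqrt(C1 + y^2)
 v(y) = sqrt(C1 + y^2)


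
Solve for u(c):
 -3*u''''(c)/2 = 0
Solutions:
 u(c) = C1 + C2*c + C3*c^2 + C4*c^3


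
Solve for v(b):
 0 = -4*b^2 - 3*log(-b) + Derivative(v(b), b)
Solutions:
 v(b) = C1 + 4*b^3/3 + 3*b*log(-b) - 3*b


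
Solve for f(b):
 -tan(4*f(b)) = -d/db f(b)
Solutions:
 f(b) = -asin(C1*exp(4*b))/4 + pi/4
 f(b) = asin(C1*exp(4*b))/4


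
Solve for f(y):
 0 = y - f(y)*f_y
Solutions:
 f(y) = -sqrt(C1 + y^2)
 f(y) = sqrt(C1 + y^2)


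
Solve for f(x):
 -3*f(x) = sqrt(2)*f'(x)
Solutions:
 f(x) = C1*exp(-3*sqrt(2)*x/2)


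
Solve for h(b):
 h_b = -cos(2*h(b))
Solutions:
 h(b) = -asin((C1 + exp(4*b))/(C1 - exp(4*b)))/2 + pi/2
 h(b) = asin((C1 + exp(4*b))/(C1 - exp(4*b)))/2


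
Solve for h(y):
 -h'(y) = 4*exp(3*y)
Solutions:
 h(y) = C1 - 4*exp(3*y)/3


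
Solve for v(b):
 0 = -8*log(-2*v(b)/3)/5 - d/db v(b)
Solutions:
 5*Integral(1/(log(-_y) - log(3) + log(2)), (_y, v(b)))/8 = C1 - b


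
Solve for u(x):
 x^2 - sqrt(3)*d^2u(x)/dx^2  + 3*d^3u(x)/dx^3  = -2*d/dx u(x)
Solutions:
 u(x) = C1 - x^3/6 - sqrt(3)*x^2/4 + 3*x/4 + (C2*sin(sqrt(21)*x/6) + C3*cos(sqrt(21)*x/6))*exp(sqrt(3)*x/6)


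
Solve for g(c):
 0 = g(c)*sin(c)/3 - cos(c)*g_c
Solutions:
 g(c) = C1/cos(c)^(1/3)


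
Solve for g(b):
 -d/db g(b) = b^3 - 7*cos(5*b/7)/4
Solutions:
 g(b) = C1 - b^4/4 + 49*sin(5*b/7)/20


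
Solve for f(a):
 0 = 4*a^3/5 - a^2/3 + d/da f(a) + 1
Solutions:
 f(a) = C1 - a^4/5 + a^3/9 - a


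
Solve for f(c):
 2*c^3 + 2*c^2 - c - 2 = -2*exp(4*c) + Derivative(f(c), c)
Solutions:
 f(c) = C1 + c^4/2 + 2*c^3/3 - c^2/2 - 2*c + exp(4*c)/2


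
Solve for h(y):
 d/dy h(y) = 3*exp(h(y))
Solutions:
 h(y) = log(-1/(C1 + 3*y))


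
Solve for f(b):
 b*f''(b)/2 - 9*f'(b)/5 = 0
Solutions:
 f(b) = C1 + C2*b^(23/5)


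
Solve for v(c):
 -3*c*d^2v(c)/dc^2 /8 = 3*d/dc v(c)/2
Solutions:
 v(c) = C1 + C2/c^3


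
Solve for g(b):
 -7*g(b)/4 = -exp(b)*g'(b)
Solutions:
 g(b) = C1*exp(-7*exp(-b)/4)


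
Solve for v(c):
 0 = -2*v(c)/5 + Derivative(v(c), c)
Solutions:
 v(c) = C1*exp(2*c/5)


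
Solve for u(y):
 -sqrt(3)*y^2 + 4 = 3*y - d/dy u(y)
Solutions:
 u(y) = C1 + sqrt(3)*y^3/3 + 3*y^2/2 - 4*y


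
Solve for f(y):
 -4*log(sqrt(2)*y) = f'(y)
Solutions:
 f(y) = C1 - 4*y*log(y) - y*log(4) + 4*y


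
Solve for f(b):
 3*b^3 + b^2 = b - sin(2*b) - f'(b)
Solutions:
 f(b) = C1 - 3*b^4/4 - b^3/3 + b^2/2 + cos(2*b)/2


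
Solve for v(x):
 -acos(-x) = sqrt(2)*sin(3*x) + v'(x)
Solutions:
 v(x) = C1 - x*acos(-x) - sqrt(1 - x^2) + sqrt(2)*cos(3*x)/3


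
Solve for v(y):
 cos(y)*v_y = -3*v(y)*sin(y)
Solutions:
 v(y) = C1*cos(y)^3


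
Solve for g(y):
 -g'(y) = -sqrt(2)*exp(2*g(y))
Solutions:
 g(y) = log(-sqrt(-1/(C1 + sqrt(2)*y))) - log(2)/2
 g(y) = log(-1/(C1 + sqrt(2)*y))/2 - log(2)/2


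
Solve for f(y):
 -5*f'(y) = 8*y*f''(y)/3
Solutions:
 f(y) = C1 + C2/y^(7/8)


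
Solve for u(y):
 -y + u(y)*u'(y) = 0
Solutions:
 u(y) = -sqrt(C1 + y^2)
 u(y) = sqrt(C1 + y^2)


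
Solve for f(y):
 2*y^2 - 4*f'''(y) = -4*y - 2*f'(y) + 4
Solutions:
 f(y) = C1 + C2*exp(-sqrt(2)*y/2) + C3*exp(sqrt(2)*y/2) - y^3/3 - y^2 - 2*y


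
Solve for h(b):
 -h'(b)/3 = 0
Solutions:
 h(b) = C1


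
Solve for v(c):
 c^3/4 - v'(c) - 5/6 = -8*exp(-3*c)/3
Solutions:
 v(c) = C1 + c^4/16 - 5*c/6 - 8*exp(-3*c)/9


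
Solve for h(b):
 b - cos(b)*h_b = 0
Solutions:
 h(b) = C1 + Integral(b/cos(b), b)


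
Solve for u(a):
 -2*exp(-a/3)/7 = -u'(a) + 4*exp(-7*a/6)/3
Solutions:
 u(a) = C1 - 6*exp(-a/3)/7 - 8*exp(-7*a/6)/7


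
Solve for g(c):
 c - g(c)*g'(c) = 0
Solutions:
 g(c) = -sqrt(C1 + c^2)
 g(c) = sqrt(C1 + c^2)


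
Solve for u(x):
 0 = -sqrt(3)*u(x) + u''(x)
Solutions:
 u(x) = C1*exp(-3^(1/4)*x) + C2*exp(3^(1/4)*x)


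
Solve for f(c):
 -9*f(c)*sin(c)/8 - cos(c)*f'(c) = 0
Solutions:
 f(c) = C1*cos(c)^(9/8)


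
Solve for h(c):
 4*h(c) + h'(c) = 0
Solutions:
 h(c) = C1*exp(-4*c)


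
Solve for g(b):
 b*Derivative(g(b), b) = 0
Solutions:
 g(b) = C1


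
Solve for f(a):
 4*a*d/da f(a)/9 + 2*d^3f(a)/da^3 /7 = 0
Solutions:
 f(a) = C1 + Integral(C2*airyai(-42^(1/3)*a/3) + C3*airybi(-42^(1/3)*a/3), a)


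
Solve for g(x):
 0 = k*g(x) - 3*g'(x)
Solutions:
 g(x) = C1*exp(k*x/3)


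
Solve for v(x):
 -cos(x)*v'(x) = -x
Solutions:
 v(x) = C1 + Integral(x/cos(x), x)


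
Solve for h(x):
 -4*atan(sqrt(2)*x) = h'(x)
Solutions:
 h(x) = C1 - 4*x*atan(sqrt(2)*x) + sqrt(2)*log(2*x^2 + 1)


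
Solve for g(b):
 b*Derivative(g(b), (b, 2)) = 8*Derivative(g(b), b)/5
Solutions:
 g(b) = C1 + C2*b^(13/5)


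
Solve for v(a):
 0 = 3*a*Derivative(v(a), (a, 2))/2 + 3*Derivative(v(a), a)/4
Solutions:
 v(a) = C1 + C2*sqrt(a)


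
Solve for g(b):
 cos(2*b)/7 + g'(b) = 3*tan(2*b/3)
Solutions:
 g(b) = C1 - 9*log(cos(2*b/3))/2 - sin(2*b)/14


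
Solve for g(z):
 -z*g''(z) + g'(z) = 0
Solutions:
 g(z) = C1 + C2*z^2


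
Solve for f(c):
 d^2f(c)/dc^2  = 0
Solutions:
 f(c) = C1 + C2*c


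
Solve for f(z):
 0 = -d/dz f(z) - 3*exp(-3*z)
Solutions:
 f(z) = C1 + exp(-3*z)


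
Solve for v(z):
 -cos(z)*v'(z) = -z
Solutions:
 v(z) = C1 + Integral(z/cos(z), z)


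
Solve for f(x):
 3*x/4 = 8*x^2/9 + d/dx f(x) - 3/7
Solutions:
 f(x) = C1 - 8*x^3/27 + 3*x^2/8 + 3*x/7


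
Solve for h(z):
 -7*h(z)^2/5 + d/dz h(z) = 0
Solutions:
 h(z) = -5/(C1 + 7*z)


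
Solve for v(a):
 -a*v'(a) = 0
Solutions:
 v(a) = C1


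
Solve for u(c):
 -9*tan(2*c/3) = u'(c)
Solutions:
 u(c) = C1 + 27*log(cos(2*c/3))/2


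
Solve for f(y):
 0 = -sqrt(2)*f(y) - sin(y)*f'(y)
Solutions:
 f(y) = C1*(cos(y) + 1)^(sqrt(2)/2)/(cos(y) - 1)^(sqrt(2)/2)


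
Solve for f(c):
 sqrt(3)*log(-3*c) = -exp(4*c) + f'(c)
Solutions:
 f(c) = C1 + sqrt(3)*c*log(-c) + sqrt(3)*c*(-1 + log(3)) + exp(4*c)/4


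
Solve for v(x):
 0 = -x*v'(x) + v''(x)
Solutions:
 v(x) = C1 + C2*erfi(sqrt(2)*x/2)


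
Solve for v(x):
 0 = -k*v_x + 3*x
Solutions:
 v(x) = C1 + 3*x^2/(2*k)


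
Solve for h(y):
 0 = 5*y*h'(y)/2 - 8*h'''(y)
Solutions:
 h(y) = C1 + Integral(C2*airyai(2^(2/3)*5^(1/3)*y/4) + C3*airybi(2^(2/3)*5^(1/3)*y/4), y)


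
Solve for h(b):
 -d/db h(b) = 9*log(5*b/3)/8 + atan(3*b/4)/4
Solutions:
 h(b) = C1 - 9*b*log(b)/8 - b*atan(3*b/4)/4 - 9*b*log(5)/8 + 9*b/8 + 9*b*log(3)/8 + log(9*b^2 + 16)/6


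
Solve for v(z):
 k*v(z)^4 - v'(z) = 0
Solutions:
 v(z) = (-1/(C1 + 3*k*z))^(1/3)
 v(z) = (-1/(C1 + k*z))^(1/3)*(-3^(2/3) - 3*3^(1/6)*I)/6
 v(z) = (-1/(C1 + k*z))^(1/3)*(-3^(2/3) + 3*3^(1/6)*I)/6


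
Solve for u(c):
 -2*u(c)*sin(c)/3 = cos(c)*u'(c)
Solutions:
 u(c) = C1*cos(c)^(2/3)


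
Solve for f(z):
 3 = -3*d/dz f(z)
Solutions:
 f(z) = C1 - z


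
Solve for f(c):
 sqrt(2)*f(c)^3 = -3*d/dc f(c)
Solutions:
 f(c) = -sqrt(6)*sqrt(-1/(C1 - sqrt(2)*c))/2
 f(c) = sqrt(6)*sqrt(-1/(C1 - sqrt(2)*c))/2


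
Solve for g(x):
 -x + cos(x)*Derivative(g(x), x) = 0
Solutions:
 g(x) = C1 + Integral(x/cos(x), x)


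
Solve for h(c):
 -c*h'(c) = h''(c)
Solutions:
 h(c) = C1 + C2*erf(sqrt(2)*c/2)


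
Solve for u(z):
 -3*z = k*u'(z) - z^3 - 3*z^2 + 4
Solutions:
 u(z) = C1 + z^4/(4*k) + z^3/k - 3*z^2/(2*k) - 4*z/k


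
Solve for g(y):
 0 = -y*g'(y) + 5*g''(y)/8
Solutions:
 g(y) = C1 + C2*erfi(2*sqrt(5)*y/5)


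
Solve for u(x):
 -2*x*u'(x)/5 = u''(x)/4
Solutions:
 u(x) = C1 + C2*erf(2*sqrt(5)*x/5)


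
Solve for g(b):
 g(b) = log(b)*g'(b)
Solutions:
 g(b) = C1*exp(li(b))


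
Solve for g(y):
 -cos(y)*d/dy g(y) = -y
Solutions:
 g(y) = C1 + Integral(y/cos(y), y)


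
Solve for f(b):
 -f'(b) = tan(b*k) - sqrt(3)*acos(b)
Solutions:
 f(b) = C1 + sqrt(3)*(b*acos(b) - sqrt(1 - b^2)) - Piecewise((-log(cos(b*k))/k, Ne(k, 0)), (0, True))


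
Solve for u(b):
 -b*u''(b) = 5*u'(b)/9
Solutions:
 u(b) = C1 + C2*b^(4/9)


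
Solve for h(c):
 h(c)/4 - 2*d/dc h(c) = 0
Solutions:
 h(c) = C1*exp(c/8)


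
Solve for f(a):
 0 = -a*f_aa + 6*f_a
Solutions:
 f(a) = C1 + C2*a^7


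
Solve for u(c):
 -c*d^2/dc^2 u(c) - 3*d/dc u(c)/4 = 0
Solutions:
 u(c) = C1 + C2*c^(1/4)


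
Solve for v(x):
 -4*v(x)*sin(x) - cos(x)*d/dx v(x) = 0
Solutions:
 v(x) = C1*cos(x)^4


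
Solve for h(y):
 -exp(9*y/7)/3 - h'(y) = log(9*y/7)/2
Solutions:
 h(y) = C1 - y*log(y)/2 + y*(-log(3) + 1/2 + log(7)/2) - 7*exp(9*y/7)/27


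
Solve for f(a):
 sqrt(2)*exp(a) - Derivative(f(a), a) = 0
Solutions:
 f(a) = C1 + sqrt(2)*exp(a)


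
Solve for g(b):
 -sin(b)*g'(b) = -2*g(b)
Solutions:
 g(b) = C1*(cos(b) - 1)/(cos(b) + 1)


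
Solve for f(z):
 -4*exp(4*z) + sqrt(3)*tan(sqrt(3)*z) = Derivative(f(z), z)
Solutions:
 f(z) = C1 - exp(4*z) - log(cos(sqrt(3)*z))


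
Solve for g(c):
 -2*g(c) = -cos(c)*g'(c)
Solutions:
 g(c) = C1*(sin(c) + 1)/(sin(c) - 1)


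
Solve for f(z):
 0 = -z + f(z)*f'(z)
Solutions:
 f(z) = -sqrt(C1 + z^2)
 f(z) = sqrt(C1 + z^2)


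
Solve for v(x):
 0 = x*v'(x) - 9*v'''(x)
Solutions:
 v(x) = C1 + Integral(C2*airyai(3^(1/3)*x/3) + C3*airybi(3^(1/3)*x/3), x)


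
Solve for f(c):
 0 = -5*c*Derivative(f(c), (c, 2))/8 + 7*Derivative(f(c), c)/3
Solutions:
 f(c) = C1 + C2*c^(71/15)


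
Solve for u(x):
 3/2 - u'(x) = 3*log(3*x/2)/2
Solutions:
 u(x) = C1 - 3*x*log(x)/2 - 3*x*log(3)/2 + 3*x*log(2)/2 + 3*x


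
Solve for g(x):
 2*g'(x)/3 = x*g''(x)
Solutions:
 g(x) = C1 + C2*x^(5/3)


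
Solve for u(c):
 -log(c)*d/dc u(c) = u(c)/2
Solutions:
 u(c) = C1*exp(-li(c)/2)


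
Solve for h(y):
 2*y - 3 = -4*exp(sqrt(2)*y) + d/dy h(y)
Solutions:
 h(y) = C1 + y^2 - 3*y + 2*sqrt(2)*exp(sqrt(2)*y)


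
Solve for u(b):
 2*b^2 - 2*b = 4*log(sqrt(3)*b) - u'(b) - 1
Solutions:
 u(b) = C1 - 2*b^3/3 + b^2 + 4*b*log(b) - 5*b + b*log(9)


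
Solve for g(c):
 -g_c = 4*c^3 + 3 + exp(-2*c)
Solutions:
 g(c) = C1 - c^4 - 3*c + exp(-2*c)/2


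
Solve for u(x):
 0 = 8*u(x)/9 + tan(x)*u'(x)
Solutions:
 u(x) = C1/sin(x)^(8/9)


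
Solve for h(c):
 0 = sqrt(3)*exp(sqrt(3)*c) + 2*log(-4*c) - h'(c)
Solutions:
 h(c) = C1 + 2*c*log(-c) + 2*c*(-1 + 2*log(2)) + exp(sqrt(3)*c)


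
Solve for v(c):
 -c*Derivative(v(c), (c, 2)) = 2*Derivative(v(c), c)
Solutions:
 v(c) = C1 + C2/c


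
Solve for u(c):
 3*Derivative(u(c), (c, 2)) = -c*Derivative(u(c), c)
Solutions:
 u(c) = C1 + C2*erf(sqrt(6)*c/6)


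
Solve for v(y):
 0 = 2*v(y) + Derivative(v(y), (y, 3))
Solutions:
 v(y) = C3*exp(-2^(1/3)*y) + (C1*sin(2^(1/3)*sqrt(3)*y/2) + C2*cos(2^(1/3)*sqrt(3)*y/2))*exp(2^(1/3)*y/2)


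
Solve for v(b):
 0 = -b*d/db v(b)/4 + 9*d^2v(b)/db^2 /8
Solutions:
 v(b) = C1 + C2*erfi(b/3)


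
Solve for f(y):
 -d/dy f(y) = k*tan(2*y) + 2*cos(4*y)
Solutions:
 f(y) = C1 + k*log(cos(2*y))/2 - sin(4*y)/2


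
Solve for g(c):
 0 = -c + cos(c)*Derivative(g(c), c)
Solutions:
 g(c) = C1 + Integral(c/cos(c), c)


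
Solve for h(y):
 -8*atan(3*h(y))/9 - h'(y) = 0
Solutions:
 Integral(1/atan(3*_y), (_y, h(y))) = C1 - 8*y/9


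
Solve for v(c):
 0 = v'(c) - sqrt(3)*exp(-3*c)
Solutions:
 v(c) = C1 - sqrt(3)*exp(-3*c)/3


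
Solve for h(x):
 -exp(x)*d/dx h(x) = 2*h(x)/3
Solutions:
 h(x) = C1*exp(2*exp(-x)/3)


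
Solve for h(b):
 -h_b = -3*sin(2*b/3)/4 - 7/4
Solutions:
 h(b) = C1 + 7*b/4 - 9*cos(2*b/3)/8


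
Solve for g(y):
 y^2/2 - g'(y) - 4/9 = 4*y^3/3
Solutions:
 g(y) = C1 - y^4/3 + y^3/6 - 4*y/9


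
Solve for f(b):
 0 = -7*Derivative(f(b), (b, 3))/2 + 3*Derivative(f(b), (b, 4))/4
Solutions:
 f(b) = C1 + C2*b + C3*b^2 + C4*exp(14*b/3)


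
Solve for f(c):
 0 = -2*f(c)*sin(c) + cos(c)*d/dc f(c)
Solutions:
 f(c) = C1/cos(c)^2


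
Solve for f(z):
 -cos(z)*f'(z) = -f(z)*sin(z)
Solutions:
 f(z) = C1/cos(z)


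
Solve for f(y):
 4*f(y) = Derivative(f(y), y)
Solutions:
 f(y) = C1*exp(4*y)


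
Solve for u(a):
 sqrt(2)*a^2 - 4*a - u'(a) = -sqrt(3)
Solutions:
 u(a) = C1 + sqrt(2)*a^3/3 - 2*a^2 + sqrt(3)*a


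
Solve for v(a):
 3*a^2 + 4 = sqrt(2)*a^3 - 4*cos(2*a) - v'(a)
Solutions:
 v(a) = C1 + sqrt(2)*a^4/4 - a^3 - 4*a - 4*sin(a)*cos(a)


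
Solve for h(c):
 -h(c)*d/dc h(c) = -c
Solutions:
 h(c) = -sqrt(C1 + c^2)
 h(c) = sqrt(C1 + c^2)


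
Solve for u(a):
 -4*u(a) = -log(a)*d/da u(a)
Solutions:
 u(a) = C1*exp(4*li(a))


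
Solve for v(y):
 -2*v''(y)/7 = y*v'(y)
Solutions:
 v(y) = C1 + C2*erf(sqrt(7)*y/2)


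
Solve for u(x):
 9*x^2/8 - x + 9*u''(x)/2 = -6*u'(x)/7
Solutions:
 u(x) = C1 + C2*exp(-4*x/21) - 7*x^3/16 + 1435*x^2/192 - 10045*x/128


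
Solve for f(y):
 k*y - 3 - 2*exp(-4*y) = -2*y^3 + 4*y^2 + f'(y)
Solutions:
 f(y) = C1 + k*y^2/2 + y^4/2 - 4*y^3/3 - 3*y + exp(-4*y)/2


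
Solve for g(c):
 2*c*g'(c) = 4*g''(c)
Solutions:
 g(c) = C1 + C2*erfi(c/2)


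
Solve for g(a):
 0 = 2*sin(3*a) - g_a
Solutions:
 g(a) = C1 - 2*cos(3*a)/3


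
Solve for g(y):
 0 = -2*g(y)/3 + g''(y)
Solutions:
 g(y) = C1*exp(-sqrt(6)*y/3) + C2*exp(sqrt(6)*y/3)


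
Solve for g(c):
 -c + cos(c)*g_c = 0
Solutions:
 g(c) = C1 + Integral(c/cos(c), c)


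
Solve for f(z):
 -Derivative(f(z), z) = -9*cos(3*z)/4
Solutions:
 f(z) = C1 + 3*sin(3*z)/4


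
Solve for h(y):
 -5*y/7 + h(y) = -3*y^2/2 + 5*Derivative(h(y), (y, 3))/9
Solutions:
 h(y) = C3*exp(15^(2/3)*y/5) - 3*y^2/2 + 5*y/7 + (C1*sin(3*3^(1/6)*5^(2/3)*y/10) + C2*cos(3*3^(1/6)*5^(2/3)*y/10))*exp(-15^(2/3)*y/10)


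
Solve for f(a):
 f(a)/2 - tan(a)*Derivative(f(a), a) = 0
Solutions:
 f(a) = C1*sqrt(sin(a))


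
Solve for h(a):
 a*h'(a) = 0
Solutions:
 h(a) = C1


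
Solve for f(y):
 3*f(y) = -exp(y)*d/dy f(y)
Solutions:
 f(y) = C1*exp(3*exp(-y))


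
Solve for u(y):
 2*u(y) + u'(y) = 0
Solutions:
 u(y) = C1*exp(-2*y)


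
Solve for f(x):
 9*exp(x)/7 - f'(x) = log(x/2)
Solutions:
 f(x) = C1 - x*log(x) + x*(log(2) + 1) + 9*exp(x)/7


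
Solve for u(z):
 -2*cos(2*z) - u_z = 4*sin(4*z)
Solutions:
 u(z) = C1 - sin(2*z) + cos(4*z)


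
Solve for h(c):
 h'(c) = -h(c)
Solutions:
 h(c) = C1*exp(-c)


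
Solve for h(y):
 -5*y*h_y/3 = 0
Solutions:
 h(y) = C1
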